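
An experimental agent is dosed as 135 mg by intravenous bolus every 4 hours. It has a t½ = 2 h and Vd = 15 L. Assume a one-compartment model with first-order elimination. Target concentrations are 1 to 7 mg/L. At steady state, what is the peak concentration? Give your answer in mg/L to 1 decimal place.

The dosing interval is 2 half-lives, so f = 2^(−2) = 0.25.
Accumulation ratio R = 1/(1 − f) = 1/0.75 = 4/3.
Single-dose peak C₀ = D/Vd = 135/15 = 9 mg/L.
Steady-state peak Cmax,ss = C₀·R = 9 × 4/3 ≈ 12.000 mg/L.
Peak 12.0 mg/L vs MTC 7 mg/L: exceeds toxic threshold.

12.0 mg/L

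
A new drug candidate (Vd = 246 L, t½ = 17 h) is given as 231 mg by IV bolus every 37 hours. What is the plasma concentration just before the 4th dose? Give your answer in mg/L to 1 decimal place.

0.3 mg/L

f = (1/2)^(τ/t½) = (1/2)^(37/17) ≈ 0.2212.
C₀ = D/Vd = 231/246 ≈ 0.939 mg/L.
Before the 4th dose, 3 doses have been given. Superposition: Cmin = C₀·(f + f² + … + f^3).
≈ 0.939 × (0.2212 + 0.0489 + 0.0108) ≈ 0.939 × 0.2809 ≈ 0.264 mg/L.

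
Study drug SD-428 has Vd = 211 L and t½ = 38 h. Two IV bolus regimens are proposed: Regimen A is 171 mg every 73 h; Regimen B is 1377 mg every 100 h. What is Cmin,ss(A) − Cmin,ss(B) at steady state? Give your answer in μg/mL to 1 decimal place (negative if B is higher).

Regimen A: f = (1/2)^(73/38) ≈ 0.2641; Cmin,ss = (171/211)·f/(1−f) ≈ 0.291 μg/mL.
Regimen B: f = (1/2)^(100/38) ≈ 0.1614; Cmin,ss = (1377/211)·f/(1−f) ≈ 1.256 μg/mL.
Difference ≈ 0.291 − 1.256 ≈ -0.965 μg/mL.

-1.0 μg/mL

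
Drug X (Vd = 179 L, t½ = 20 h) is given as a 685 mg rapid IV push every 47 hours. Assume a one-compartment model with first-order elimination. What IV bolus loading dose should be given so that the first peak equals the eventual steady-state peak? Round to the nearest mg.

852 mg

f = (1/2)^(47/20) ≈ 0.196146; accumulation ratio R = 1/(1−f) ≈ 1.24401.
Loading dose to hit Cmax,ss on first dose: D_load = D_maint·R ≈ 685 × 1.24401 ≈ 852.15 mg.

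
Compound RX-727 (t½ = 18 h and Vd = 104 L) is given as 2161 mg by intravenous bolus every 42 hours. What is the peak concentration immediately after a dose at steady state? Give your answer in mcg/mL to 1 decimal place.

25.9 mcg/mL

k = ln2/t½ = ln2/18 ≈ 0.038508 h⁻¹; fraction remaining f = e^(−kτ) = e^(−0.038508×42) ≈ 0.1984.
Accumulation ratio R = 1/(1 − f) ≈ 1/0.8016 ≈ 1.2475.
Each bolus raises the concentration by D/Vd = 2161/104 ≈ 20.779 mcg/mL.
Steady-state peak Cmax,ss = C₀·R ≈ 20.779 × 1.2475 ≈ 25.922 mcg/mL.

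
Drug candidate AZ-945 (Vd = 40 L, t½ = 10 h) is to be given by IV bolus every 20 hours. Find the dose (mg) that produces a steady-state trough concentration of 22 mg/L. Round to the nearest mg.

2640 mg

τ/t½ = 20/10 ≈ 2, so f = (1/2)^(20/10) ≈ 0.250000.
Cmin,ss = (D/Vd)·f/(1−f), so D = Cmin,ss·Vd·(1−f)/f.
D = 22 × 40 × (1−f)/f ≈ 22 × 40 × 3.00000 ≈ 2640.00 mg.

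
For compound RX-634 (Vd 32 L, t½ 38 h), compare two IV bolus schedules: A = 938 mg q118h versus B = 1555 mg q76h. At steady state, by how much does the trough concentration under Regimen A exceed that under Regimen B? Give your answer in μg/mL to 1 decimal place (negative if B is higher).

Regimen A: f = (1/2)^(118/38) ≈ 0.1162; Cmin,ss = (938/32)·f/(1−f) ≈ 3.854 μg/mL.
Regimen B: f = (1/2)^(76/38) ≈ 0.2500; Cmin,ss = (1555/32)·f/(1−f) ≈ 16.198 μg/mL.
Difference ≈ 3.854 − 16.198 ≈ -12.344 μg/mL.

-12.3 μg/mL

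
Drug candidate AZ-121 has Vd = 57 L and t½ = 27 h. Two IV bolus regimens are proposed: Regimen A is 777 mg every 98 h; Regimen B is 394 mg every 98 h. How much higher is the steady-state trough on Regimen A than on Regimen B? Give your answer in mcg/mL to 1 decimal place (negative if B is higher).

0.6 mcg/mL

Regimen A: f = (1/2)^(98/27) ≈ 0.0808; Cmin,ss = (777/57)·f/(1−f) ≈ 1.198 mcg/mL.
Regimen B: f = (1/2)^(98/27) ≈ 0.0808; Cmin,ss = (394/57)·f/(1−f) ≈ 0.608 mcg/mL.
Difference ≈ 1.198 − 0.608 ≈ 0.590 mcg/mL.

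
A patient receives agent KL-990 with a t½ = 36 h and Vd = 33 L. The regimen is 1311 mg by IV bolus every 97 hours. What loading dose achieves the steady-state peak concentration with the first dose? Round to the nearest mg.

1551 mg

f = (1/2)^(97/36) ≈ 0.154487; accumulation ratio R = 1/(1−f) ≈ 1.18271.
Loading dose to hit Cmax,ss on first dose: D_load = D_maint·R ≈ 1311 × 1.18271 ≈ 1550.53 mg.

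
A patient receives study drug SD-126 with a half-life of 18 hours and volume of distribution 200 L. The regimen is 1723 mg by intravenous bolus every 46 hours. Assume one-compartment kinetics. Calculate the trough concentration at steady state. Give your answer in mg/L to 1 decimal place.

1.8 mg/L

τ/t½ = 46/18 ≈ 2.5556, so fraction remaining f = (1/2)^(46/18) ≈ 0.1701.
Accumulation ratio R = 1/(1 − f) ≈ 1/0.8299 ≈ 1.2050.
Single-dose peak C₀ = D/Vd = 1723/200 ≈ 8.615 mg/L.
Steady-state peak Cmax,ss = C₀·R ≈ 8.615 × 1.2050 ≈ 10.381 mg/L.
Steady-state trough Cmin,ss = Cmax,ss·f ≈ 10.381 × 0.1701 ≈ 1.766 mg/L.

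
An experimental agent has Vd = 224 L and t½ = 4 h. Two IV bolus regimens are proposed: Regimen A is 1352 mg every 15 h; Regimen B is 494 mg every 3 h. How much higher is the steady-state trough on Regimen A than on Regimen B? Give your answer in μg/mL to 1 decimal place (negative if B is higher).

-2.8 μg/mL

Regimen A: f = (1/2)^(15/4) ≈ 0.0743; Cmin,ss = (1352/224)·f/(1−f) ≈ 0.484 μg/mL.
Regimen B: f = (1/2)^(3/4) ≈ 0.5946; Cmin,ss = (494/224)·f/(1−f) ≈ 3.235 μg/mL.
Difference ≈ 0.484 − 3.235 ≈ -2.751 μg/mL.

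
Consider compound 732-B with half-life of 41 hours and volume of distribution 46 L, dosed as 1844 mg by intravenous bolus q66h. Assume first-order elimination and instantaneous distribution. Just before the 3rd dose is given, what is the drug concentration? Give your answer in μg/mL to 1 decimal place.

f = (1/2)^(τ/t½) = (1/2)^(66/41) ≈ 0.3277.
C₀ = D/Vd = 1844/46 ≈ 40.087 μg/mL.
Before the 3rd dose, 2 doses have been given. Superposition: Cmin = C₀·(f + f²).
≈ 40.087 × (0.3277 + 0.1074) ≈ 40.087 × 0.4351 ≈ 17.442 μg/mL.

17.4 μg/mL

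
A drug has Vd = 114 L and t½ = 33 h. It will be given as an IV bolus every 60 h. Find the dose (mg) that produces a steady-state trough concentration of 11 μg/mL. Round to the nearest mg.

3168 mg

τ/t½ = 60/33 ≈ 1.8182, so f = (1/2)^(60/33) ≈ 0.283578.
Cmin,ss = (D/Vd)·f/(1−f), so D = Cmin,ss·Vd·(1−f)/f.
D = 11 × 114 × (1−f)/f ≈ 11 × 114 × 2.52637 ≈ 3168.07 mg.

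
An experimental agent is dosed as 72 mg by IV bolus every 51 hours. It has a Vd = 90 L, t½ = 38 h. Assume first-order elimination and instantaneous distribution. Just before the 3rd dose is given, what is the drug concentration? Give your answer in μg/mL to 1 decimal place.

f = (1/2)^(τ/t½) = (1/2)^(51/38) ≈ 0.3944.
C₀ = D/Vd = 72/90 ≈ 0.800 μg/mL.
Before the 3rd dose, 2 doses have been given. Superposition: Cmin = C₀·(f + f²).
≈ 0.800 × (0.3944 + 0.1556) ≈ 0.800 × 0.5500 ≈ 0.440 μg/mL.

0.4 μg/mL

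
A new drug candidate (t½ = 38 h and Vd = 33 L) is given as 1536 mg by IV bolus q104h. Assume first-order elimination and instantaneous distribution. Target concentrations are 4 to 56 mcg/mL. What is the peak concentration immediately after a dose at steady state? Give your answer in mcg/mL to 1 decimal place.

54.8 mcg/mL

τ/t½ = 104/38 ≈ 2.7368, so fraction remaining f = (1/2)^(104/38) ≈ 0.1500.
Accumulation ratio R = 1/(1 − f) ≈ 1/0.8500 ≈ 1.1765.
Each bolus raises the concentration by D/Vd = 1536/33 ≈ 46.545 mcg/mL.
Cmax,ss = C₀/(1 − f) ≈ 46.545/0.8500 ≈ 54.759 mcg/mL.
Peak 54.8 mcg/mL vs MTC 56 mcg/mL: below toxic threshold.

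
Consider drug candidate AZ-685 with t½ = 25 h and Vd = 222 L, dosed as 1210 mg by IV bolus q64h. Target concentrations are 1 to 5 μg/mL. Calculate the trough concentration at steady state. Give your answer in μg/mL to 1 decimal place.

τ/t½ = 64/25 ≈ 2.56, so fraction remaining f = (1/2)^(64/25) ≈ 0.1696.
Single-dose peak C₀ = D/Vd = 1210/222 ≈ 5.450 μg/mL.
Steady-state trough Cmin,ss = C₀·f/(1−f) ≈ 5.450 × 0.1696/0.8304 ≈ 1.113 μg/mL.
Trough 1.1 μg/mL vs MEC 1 μg/mL: adequate.

1.1 μg/mL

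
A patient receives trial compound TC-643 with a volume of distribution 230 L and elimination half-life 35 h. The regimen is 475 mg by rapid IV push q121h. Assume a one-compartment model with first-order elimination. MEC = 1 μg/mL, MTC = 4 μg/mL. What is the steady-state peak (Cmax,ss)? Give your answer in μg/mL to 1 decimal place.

2.3 μg/mL

k = ln2/t½ = ln2/35 ≈ 0.019804 h⁻¹; fraction remaining f = e^(−kτ) = e^(−0.019804×121) ≈ 0.0911.
Accumulation ratio R = 1/(1 − f) ≈ 1/0.9089 ≈ 1.1002.
Single-dose peak C₀ = D/Vd = 475/230 ≈ 2.065 μg/mL.
Steady-state peak Cmax,ss = C₀·R ≈ 2.065 × 1.1002 ≈ 2.272 μg/mL.
Peak 2.3 μg/mL vs MTC 4 μg/mL: below toxic threshold.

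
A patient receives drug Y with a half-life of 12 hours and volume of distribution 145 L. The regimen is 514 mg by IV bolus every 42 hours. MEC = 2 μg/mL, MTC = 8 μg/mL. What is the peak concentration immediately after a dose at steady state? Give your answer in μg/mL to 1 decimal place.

Over one 42-h interval, 42/12 ≈ 3.5 half-lives elapse, leaving f ≈ 0.0884 of each dose.
Accumulation ratio R = 1/(1 − f) ≈ 1/0.9116 ≈ 1.0970.
Each bolus raises the concentration by D/Vd = 514/145 ≈ 3.545 μg/mL.
Steady-state peak Cmax,ss = C₀·R ≈ 3.545 × 1.0970 ≈ 3.889 μg/mL.
Peak 3.9 μg/mL vs MTC 8 μg/mL: below toxic threshold.

3.9 μg/mL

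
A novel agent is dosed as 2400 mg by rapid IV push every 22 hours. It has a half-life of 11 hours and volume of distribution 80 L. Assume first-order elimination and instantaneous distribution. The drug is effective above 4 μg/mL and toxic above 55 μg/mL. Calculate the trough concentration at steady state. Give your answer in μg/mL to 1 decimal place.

10.0 μg/mL

τ = 22 h = 2 half-lives, so f = (1/2)^2 = 0.25.
At steady state, R = 1/(1 − 0.25) = 4/3.
Single-dose peak C₀ = D/Vd = 2400/80 = 30 μg/mL.
Steady-state peak Cmax,ss = C₀·R = 30 × 4/3 ≈ 40.000 μg/mL.
Steady-state trough Cmin,ss = Cmax,ss·f ≈ 40.000 × 0.25 ≈ 10.000 μg/mL.
Trough 10.0 μg/mL vs MEC 4 μg/mL: adequate.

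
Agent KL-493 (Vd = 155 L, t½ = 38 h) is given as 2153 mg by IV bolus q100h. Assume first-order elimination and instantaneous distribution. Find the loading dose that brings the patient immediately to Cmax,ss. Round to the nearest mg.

2567 mg

f = (1/2)^(100/38) ≈ 0.161367; accumulation ratio R = 1/(1−f) ≈ 1.19242.
Loading dose to hit Cmax,ss on first dose: D_load = D_maint·R ≈ 2153 × 1.19242 ≈ 2567.28 mg.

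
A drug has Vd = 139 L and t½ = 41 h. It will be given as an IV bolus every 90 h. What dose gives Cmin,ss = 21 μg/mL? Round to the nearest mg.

10448 mg

τ/t½ = 90/41 ≈ 2.1951, so f = (1/2)^(90/41) ≈ 0.218375.
Cmin,ss = (D/Vd)·f/(1−f), so D = Cmin,ss·Vd·(1−f)/f.
D = 21 × 139 × (1−f)/f ≈ 21 × 139 × 3.57928 ≈ 10447.92 mg.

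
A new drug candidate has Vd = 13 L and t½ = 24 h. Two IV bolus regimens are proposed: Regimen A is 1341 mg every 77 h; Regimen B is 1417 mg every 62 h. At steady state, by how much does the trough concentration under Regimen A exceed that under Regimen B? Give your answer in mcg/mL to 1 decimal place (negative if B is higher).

-9.3 mcg/mL

Regimen A: f = (1/2)^(77/24) ≈ 0.1082; Cmin,ss = (1341/13)·f/(1−f) ≈ 12.515 mcg/mL.
Regimen B: f = (1/2)^(62/24) ≈ 0.1669; Cmin,ss = (1417/13)·f/(1−f) ≈ 21.837 mcg/mL.
Difference ≈ 12.515 − 21.837 ≈ -9.322 mcg/mL.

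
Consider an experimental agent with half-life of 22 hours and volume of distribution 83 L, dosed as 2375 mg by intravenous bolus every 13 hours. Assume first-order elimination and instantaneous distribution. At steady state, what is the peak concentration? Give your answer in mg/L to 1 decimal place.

85.1 mg/L

Over one 13-h interval, 13/22 ≈ 0.59091 half-lives elapse, leaving f ≈ 0.6639 of each dose.
At steady state, accumulation factor R = 1/(1 − e^(−kτ)) ≈ 2.9753.
Single-dose peak C₀ = D/Vd = 2375/83 ≈ 28.614 mg/L.
Steady-state peak Cmax,ss = C₀·R ≈ 28.614 × 2.9753 ≈ 85.135 mg/L.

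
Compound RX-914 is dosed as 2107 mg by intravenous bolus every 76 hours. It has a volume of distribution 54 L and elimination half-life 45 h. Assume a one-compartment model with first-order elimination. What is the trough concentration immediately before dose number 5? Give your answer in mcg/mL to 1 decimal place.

f = (1/2)^(τ/t½) = (1/2)^(76/45) ≈ 0.3102.
C₀ = D/Vd = 2107/54 ≈ 39.019 mcg/mL.
Before the 5th dose, 4 doses have been given. Superposition: Cmin = C₀·(f + f² + … + f^4).
≈ 39.019 × (0.3102 + 0.0962 + 0.0298 + 0.0093) ≈ 39.019 × 0.4455 ≈ 17.383 mcg/mL.

17.4 mcg/mL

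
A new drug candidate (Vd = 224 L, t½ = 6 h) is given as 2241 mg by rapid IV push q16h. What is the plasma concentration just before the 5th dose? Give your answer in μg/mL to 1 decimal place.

1.9 μg/mL

f = (1/2)^(τ/t½) = (1/2)^(16/6) ≈ 0.1575.
C₀ = D/Vd = 2241/224 ≈ 10.004 μg/mL.
Before the 5th dose, 4 doses have been given. Superposition: Cmin = C₀·(f + f² + … + f^4).
≈ 10.004 × (0.1575 + 0.0248 + 0.0039 + 0.0006) ≈ 10.004 × 0.1868 ≈ 1.869 μg/mL.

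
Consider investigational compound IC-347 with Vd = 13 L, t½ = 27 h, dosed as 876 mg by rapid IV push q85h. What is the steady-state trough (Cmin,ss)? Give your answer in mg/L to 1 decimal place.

k = ln2/t½ = ln2/27 ≈ 0.025672 h⁻¹; fraction remaining f = e^(−kτ) = e^(−0.025672×85) ≈ 0.1128.
Accumulation ratio R = 1/(1 − f) ≈ 1/0.8872 ≈ 1.1271.
Each bolus raises the concentration by D/Vd = 876/13 ≈ 67.385 mg/L.
Steady-state peak Cmax,ss = C₀·R ≈ 67.385 × 1.1271 ≈ 75.950 mg/L.
One interval later, Cmin,ss = Cmax,ss·e^(−kτ) ≈ 75.950 × 0.1128 ≈ 8.567 mg/L.

8.6 mg/L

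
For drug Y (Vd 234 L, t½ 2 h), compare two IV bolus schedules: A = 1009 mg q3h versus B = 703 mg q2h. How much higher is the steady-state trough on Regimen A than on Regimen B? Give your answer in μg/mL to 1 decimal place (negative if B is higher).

Regimen A: f = (1/2)^(3/2) ≈ 0.3536; Cmin,ss = (1009/234)·f/(1−f) ≈ 2.359 μg/mL.
Regimen B: f = (1/2)^(2/2) ≈ 0.5000; Cmin,ss = (703/234)·f/(1−f) ≈ 3.004 μg/mL.
Difference ≈ 2.359 − 3.004 ≈ -0.645 μg/mL.

-0.6 μg/mL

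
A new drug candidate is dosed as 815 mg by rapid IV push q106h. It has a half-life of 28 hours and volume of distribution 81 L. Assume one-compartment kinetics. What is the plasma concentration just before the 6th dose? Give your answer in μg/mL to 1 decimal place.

0.8 μg/mL

f = (1/2)^(τ/t½) = (1/2)^(106/28) ≈ 0.0725.
C₀ = D/Vd = 815/81 ≈ 10.062 μg/mL.
Before the 6th dose, 5 doses have been given. Superposition: Cmin = C₀·(f + f² + … + f^5).
≈ 10.062 × (0.0725 + 0.0053 + 0.0004 + 0.0000 + 0.0000) ≈ 10.062 × 0.0782 ≈ 0.787 μg/mL.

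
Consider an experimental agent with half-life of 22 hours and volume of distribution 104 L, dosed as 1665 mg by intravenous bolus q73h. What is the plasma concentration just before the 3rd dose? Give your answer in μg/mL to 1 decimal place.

f = (1/2)^(τ/t½) = (1/2)^(73/22) ≈ 0.1003.
C₀ = D/Vd = 1665/104 ≈ 16.010 μg/mL.
Before the 3rd dose, 2 doses have been given. Superposition: Cmin = C₀·(f + f²).
≈ 16.010 × (0.1003 + 0.0101) ≈ 16.010 × 0.1104 ≈ 1.768 μg/mL.

1.8 μg/mL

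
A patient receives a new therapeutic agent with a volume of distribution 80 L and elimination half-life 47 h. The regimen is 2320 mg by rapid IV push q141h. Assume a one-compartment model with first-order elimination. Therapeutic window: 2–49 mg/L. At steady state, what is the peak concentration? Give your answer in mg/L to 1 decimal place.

The dosing interval is 3 half-lives, so f = 2^(−3) = 0.125.
At steady state, R = 1/(1 − 0.125) = 8/7.
Single-dose peak C₀ = D/Vd = 2320/80 = 29 mg/L.
Steady-state peak Cmax,ss = C₀·R = 29 × 8/7 ≈ 33.143 mg/L.
Peak 33.1 mg/L vs MTC 49 mg/L: below toxic threshold.

33.1 mg/L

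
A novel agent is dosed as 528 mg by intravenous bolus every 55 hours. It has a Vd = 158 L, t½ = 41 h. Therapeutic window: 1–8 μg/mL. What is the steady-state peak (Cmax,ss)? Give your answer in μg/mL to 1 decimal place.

τ/t½ = 55/41 ≈ 1.3415, so fraction remaining f = (1/2)^(55/41) ≈ 0.3946.
Accumulation ratio R = 1/(1 − f) ≈ 1/0.6054 ≈ 1.6518.
Each bolus raises the concentration by D/Vd = 528/158 ≈ 3.342 μg/mL.
Steady-state peak Cmax,ss = C₀·R ≈ 3.342 × 1.6518 ≈ 5.520 μg/mL.
Peak 5.5 μg/mL vs MTC 8 μg/mL: below toxic threshold.

5.5 μg/mL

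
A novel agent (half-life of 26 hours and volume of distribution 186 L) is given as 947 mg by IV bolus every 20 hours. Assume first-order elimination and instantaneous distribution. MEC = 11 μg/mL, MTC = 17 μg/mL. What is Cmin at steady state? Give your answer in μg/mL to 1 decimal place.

7.2 μg/mL

k = ln2/t½ = ln2/26 ≈ 0.026660 h⁻¹; fraction remaining f = e^(−kτ) = e^(−0.026660×20) ≈ 0.5867.
At steady state, accumulation factor R = 1/(1 − e^(−kτ)) ≈ 2.4195.
Single-dose peak C₀ = D/Vd = 947/186 ≈ 5.091 μg/mL.
Steady-state peak Cmax,ss = C₀·R ≈ 5.091 × 2.4195 ≈ 12.318 μg/mL.
One interval later, Cmin,ss = Cmax,ss·e^(−kτ) ≈ 12.318 × 0.5867 ≈ 7.227 μg/mL.
Trough 7.2 μg/mL vs MEC 11 μg/mL: subtherapeutic.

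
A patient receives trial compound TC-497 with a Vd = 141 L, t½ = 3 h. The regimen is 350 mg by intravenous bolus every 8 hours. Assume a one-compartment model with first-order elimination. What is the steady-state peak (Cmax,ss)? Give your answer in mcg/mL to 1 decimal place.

τ/t½ = 8/3 ≈ 2.6667, so fraction remaining f = (1/2)^(8/3) ≈ 0.1575.
At steady state, accumulation factor R = 1/(1 − e^(−kτ)) ≈ 1.1869.
Each bolus raises the concentration by D/Vd = 350/141 ≈ 2.482 mcg/mL.
Steady-state peak Cmax,ss = C₀·R ≈ 2.482 × 1.1869 ≈ 2.946 mcg/mL.

2.9 mcg/mL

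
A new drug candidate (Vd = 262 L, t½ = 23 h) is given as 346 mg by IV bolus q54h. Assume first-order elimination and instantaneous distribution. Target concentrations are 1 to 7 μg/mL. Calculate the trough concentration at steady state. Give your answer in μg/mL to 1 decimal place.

Over one 54-h interval, 54/23 ≈ 2.3478 half-lives elapse, leaving f ≈ 0.1964 of each dose.
At steady state, accumulation factor R = 1/(1 − e^(−kτ)) ≈ 1.2444.
Single-dose peak C₀ = D/Vd = 346/262 ≈ 1.321 μg/mL.
Cmax,ss = C₀/(1 − f) ≈ 1.321/0.8036 ≈ 1.644 μg/mL.
Steady-state trough Cmin,ss = Cmax,ss·f ≈ 1.644 × 0.1964 ≈ 0.323 μg/mL.
Trough 0.3 μg/mL vs MEC 1 μg/mL: subtherapeutic.

0.3 μg/mL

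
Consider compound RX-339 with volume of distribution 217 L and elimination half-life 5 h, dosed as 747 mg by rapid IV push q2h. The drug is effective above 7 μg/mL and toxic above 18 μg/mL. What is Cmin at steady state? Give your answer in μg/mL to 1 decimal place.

10.8 μg/mL

Over one 2-h interval, 2/5 ≈ 0.4 half-lives elapse, leaving f ≈ 0.7579 of each dose.
At steady state, accumulation factor R = 1/(1 − e^(−kτ)) ≈ 4.1305.
Single-dose peak C₀ = D/Vd = 747/217 ≈ 3.442 μg/mL.
Cmax,ss = C₀/(1 − f) ≈ 3.442/0.2421 ≈ 14.217 μg/mL.
Steady-state trough Cmin,ss = Cmax,ss·f ≈ 14.217 × 0.7579 ≈ 10.775 μg/mL.
Trough 10.8 μg/mL vs MEC 7 μg/mL: adequate.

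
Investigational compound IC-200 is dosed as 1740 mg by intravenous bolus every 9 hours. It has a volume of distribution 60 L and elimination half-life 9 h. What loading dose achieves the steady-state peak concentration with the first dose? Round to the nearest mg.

3480 mg

f = (1/2)^(9/9) ≈ 0.500000; accumulation ratio R = 1/(1−f) ≈ 2.00000.
Loading dose to hit Cmax,ss on first dose: D_load = D_maint·R ≈ 1740 × 2.00000 ≈ 3480.00 mg.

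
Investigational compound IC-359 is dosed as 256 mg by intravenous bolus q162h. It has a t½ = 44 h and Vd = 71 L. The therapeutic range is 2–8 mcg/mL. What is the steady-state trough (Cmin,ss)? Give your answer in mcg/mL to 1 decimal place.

0.3 mcg/mL

τ/t½ = 162/44 ≈ 3.6818, so fraction remaining f = (1/2)^(162/44) ≈ 0.0779.
At steady state, accumulation factor R = 1/(1 − e^(−kτ)) ≈ 1.0845.
Each bolus raises the concentration by D/Vd = 256/71 ≈ 3.606 mcg/mL.
Cmax,ss = C₀/(1 − f) ≈ 3.606/0.9221 ≈ 3.911 mcg/mL.
Steady-state trough Cmin,ss = Cmax,ss·f ≈ 3.911 × 0.0779 ≈ 0.305 mcg/mL.
Trough 0.3 mcg/mL vs MEC 2 mcg/mL: subtherapeutic.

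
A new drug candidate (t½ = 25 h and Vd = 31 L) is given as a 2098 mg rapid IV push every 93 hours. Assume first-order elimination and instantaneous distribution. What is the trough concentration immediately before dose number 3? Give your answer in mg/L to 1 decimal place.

5.5 mg/L

f = (1/2)^(τ/t½) = (1/2)^(93/25) ≈ 0.0759.
C₀ = D/Vd = 2098/31 ≈ 67.677 mg/L.
Before the 3rd dose, 2 doses have been given. Superposition: Cmin = C₀·(f + f²).
≈ 67.677 × (0.0759 + 0.0058) ≈ 67.677 × 0.0817 ≈ 5.529 mg/L.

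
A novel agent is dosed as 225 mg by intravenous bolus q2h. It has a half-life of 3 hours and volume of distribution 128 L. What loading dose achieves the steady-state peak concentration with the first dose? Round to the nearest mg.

f = (1/2)^(2/3) ≈ 0.629961; accumulation ratio R = 1/(1−f) ≈ 2.70242.
Loading dose to hit Cmax,ss on first dose: D_load = D_maint·R ≈ 225 × 2.70242 ≈ 608.04 mg.

608 mg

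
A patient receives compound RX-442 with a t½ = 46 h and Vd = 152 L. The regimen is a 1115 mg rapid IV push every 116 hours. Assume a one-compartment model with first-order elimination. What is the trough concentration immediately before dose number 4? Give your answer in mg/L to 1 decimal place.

f = (1/2)^(τ/t½) = (1/2)^(116/46) ≈ 0.1741.
C₀ = D/Vd = 1115/152 ≈ 7.336 mg/L.
Before the 4th dose, 3 doses have been given. Superposition: Cmin = C₀·(f + f² + … + f^3).
≈ 7.336 × (0.1741 + 0.0303 + 0.0053) ≈ 7.336 × 0.2097 ≈ 1.538 mg/L.

1.5 mg/L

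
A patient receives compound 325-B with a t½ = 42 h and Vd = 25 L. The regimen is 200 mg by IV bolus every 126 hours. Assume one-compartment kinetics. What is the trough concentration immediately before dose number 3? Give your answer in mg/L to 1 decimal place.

f = (1/2)^(τ/t½) = (1/2)^(126/42) ≈ 0.1250.
C₀ = D/Vd = 200/25 ≈ 8.000 mg/L.
Before the 3rd dose, 2 doses have been given. Superposition: Cmin = C₀·(f + f²).
≈ 8.000 × (0.1250 + 0.0156) ≈ 8.000 × 0.1406 ≈ 1.125 mg/L.

1.1 mg/L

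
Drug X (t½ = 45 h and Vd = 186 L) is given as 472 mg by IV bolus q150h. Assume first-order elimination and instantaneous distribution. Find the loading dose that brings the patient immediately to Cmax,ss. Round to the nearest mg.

f = (1/2)^(150/45) ≈ 0.099213; accumulation ratio R = 1/(1−f) ≈ 1.11014.
Loading dose to hit Cmax,ss on first dose: D_load = D_maint·R ≈ 472 × 1.11014 ≈ 523.99 mg.

524 mg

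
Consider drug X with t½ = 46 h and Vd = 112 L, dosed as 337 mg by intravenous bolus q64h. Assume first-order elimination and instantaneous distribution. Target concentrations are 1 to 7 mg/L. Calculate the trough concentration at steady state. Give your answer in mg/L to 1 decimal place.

Over one 64-h interval, 64/46 ≈ 1.3913 half-lives elapse, leaving f ≈ 0.3812 of each dose.
Each bolus raises the concentration by D/Vd = 337/112 ≈ 3.009 mg/L.
Steady-state trough Cmin,ss = C₀·f/(1−f) ≈ 3.009 × 0.3812/0.6188 ≈ 1.854 mg/L.
Trough 1.9 mg/L vs MEC 1 mg/L: adequate.

1.9 mg/L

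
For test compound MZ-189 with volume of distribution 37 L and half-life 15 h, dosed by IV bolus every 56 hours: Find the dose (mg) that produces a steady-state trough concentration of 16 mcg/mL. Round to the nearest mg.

τ/t½ = 56/15 ≈ 3.7333, so f = (1/2)^(56/15) ≈ 0.075189.
Cmin,ss = (D/Vd)·f/(1−f), so D = Cmin,ss·Vd·(1−f)/f.
D = 16 × 37 × (1−f)/f ≈ 16 × 37 × 12.29982 ≈ 7281.49 mg.

7281 mg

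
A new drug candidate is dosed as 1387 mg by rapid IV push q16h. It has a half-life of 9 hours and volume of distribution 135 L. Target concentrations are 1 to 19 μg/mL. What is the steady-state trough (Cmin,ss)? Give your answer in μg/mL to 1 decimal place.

k = ln2/t½ = ln2/9 ≈ 0.077016 h⁻¹; fraction remaining f = e^(−kτ) = e^(−0.077016×16) ≈ 0.2916.
Accumulation ratio R = 1/(1 − f) ≈ 1/0.7084 ≈ 1.4116.
Each bolus raises the concentration by D/Vd = 1387/135 ≈ 10.274 μg/mL.
Steady-state peak Cmax,ss = C₀·R ≈ 10.274 × 1.4116 ≈ 14.503 μg/mL.
Steady-state trough Cmin,ss = Cmax,ss·f ≈ 14.503 × 0.2916 ≈ 4.229 μg/mL.
Trough 4.2 μg/mL vs MEC 1 μg/mL: adequate.

4.2 μg/mL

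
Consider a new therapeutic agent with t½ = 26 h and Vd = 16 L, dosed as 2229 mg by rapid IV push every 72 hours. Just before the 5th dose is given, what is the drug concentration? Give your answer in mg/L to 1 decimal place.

f = (1/2)^(τ/t½) = (1/2)^(72/26) ≈ 0.1467.
C₀ = D/Vd = 2229/16 ≈ 139.312 mg/L.
Before the 5th dose, 4 doses have been given. Superposition: Cmin = C₀·(f + f² + … + f^4).
≈ 139.312 × (0.1467 + 0.0215 + 0.0032 + 0.0005) ≈ 139.312 × 0.1719 ≈ 23.948 mg/L.

23.9 mg/L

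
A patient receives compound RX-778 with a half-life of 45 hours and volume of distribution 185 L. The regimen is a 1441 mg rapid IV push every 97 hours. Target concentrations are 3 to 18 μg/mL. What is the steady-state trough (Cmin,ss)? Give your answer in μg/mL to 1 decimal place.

2.3 μg/mL

Over one 97-h interval, 97/45 ≈ 2.1556 half-lives elapse, leaving f ≈ 0.2244 of each dose.
Each bolus raises the concentration by D/Vd = 1441/185 ≈ 7.789 μg/mL.
Steady-state trough Cmin,ss = C₀·f/(1−f) ≈ 7.789 × 0.2244/0.7756 ≈ 2.254 μg/mL.
Trough 2.3 μg/mL vs MEC 3 μg/mL: subtherapeutic.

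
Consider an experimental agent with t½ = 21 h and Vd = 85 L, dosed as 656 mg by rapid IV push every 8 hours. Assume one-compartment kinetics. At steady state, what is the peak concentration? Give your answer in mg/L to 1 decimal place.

33.3 mg/L

Over one 8-h interval, 8/21 ≈ 0.38095 half-lives elapse, leaving f ≈ 0.7679 of each dose.
Accumulation ratio R = 1/(1 − f) ≈ 1/0.2321 ≈ 4.3085.
Single-dose peak C₀ = D/Vd = 656/85 ≈ 7.718 mg/L.
Steady-state peak Cmax,ss = C₀·R ≈ 7.718 × 4.3085 ≈ 33.253 mg/L.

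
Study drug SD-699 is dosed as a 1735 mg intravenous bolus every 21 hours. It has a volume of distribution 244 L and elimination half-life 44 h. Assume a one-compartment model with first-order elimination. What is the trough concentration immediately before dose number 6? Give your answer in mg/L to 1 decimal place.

f = (1/2)^(τ/t½) = (1/2)^(21/44) ≈ 0.7183.
C₀ = D/Vd = 1735/244 ≈ 7.111 mg/L.
Before the 6th dose, 5 doses have been given. Superposition: Cmin = C₀·(f + f² + … + f^5).
≈ 7.111 × (0.7183 + 0.5160 + 0.3706 + 0.2662 + 0.1912) ≈ 7.111 × 2.0623 ≈ 14.665 mg/L.

14.7 mg/L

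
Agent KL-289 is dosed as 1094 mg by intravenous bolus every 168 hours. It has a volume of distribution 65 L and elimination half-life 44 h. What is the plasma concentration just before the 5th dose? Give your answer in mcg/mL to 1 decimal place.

f = (1/2)^(τ/t½) = (1/2)^(168/44) ≈ 0.0709.
C₀ = D/Vd = 1094/65 ≈ 16.831 mcg/mL.
Before the 5th dose, 4 doses have been given. Superposition: Cmin = C₀·(f + f² + … + f^4).
≈ 16.831 × (0.0709 + 0.0050 + 0.0004 + 0.0000) ≈ 16.831 × 0.0763 ≈ 1.284 mcg/mL.

1.3 mcg/mL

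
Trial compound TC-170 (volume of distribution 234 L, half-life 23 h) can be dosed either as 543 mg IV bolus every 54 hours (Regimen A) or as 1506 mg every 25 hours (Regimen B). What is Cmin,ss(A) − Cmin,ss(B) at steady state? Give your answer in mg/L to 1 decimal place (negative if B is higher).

-5.2 mg/L

Regimen A: f = (1/2)^(54/23) ≈ 0.1964; Cmin,ss = (543/234)·f/(1−f) ≈ 0.567 mg/L.
Regimen B: f = (1/2)^(25/23) ≈ 0.4708; Cmin,ss = (1506/234)·f/(1−f) ≈ 5.726 mg/L.
Difference ≈ 0.567 − 5.726 ≈ -5.159 mg/L.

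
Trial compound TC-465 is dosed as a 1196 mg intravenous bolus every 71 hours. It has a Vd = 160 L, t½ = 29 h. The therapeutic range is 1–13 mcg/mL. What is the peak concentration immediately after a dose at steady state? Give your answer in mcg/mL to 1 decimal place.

9.2 mcg/mL

Over one 71-h interval, 71/29 ≈ 2.4483 half-lives elapse, leaving f ≈ 0.1832 of each dose.
Accumulation ratio R = 1/(1 − f) ≈ 1/0.8168 ≈ 1.2243.
Single-dose peak C₀ = D/Vd = 1196/160 ≈ 7.475 mcg/mL.
Cmax,ss = C₀/(1 − f) ≈ 7.475/0.8168 ≈ 9.152 mcg/mL.
Peak 9.2 mcg/mL vs MTC 13 mcg/mL: below toxic threshold.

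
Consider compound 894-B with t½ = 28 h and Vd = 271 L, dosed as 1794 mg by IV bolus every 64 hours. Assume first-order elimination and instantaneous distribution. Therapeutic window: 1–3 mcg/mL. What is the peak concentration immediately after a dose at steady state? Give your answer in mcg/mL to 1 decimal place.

8.3 mcg/mL

Over one 64-h interval, 64/28 ≈ 2.2857 half-lives elapse, leaving f ≈ 0.2051 of each dose.
At steady state, accumulation factor R = 1/(1 − e^(−kτ)) ≈ 1.2580.
Each bolus raises the concentration by D/Vd = 1794/271 ≈ 6.620 mcg/mL.
Steady-state peak Cmax,ss = C₀·R ≈ 6.620 × 1.2580 ≈ 8.328 mcg/mL.
Peak 8.3 mcg/mL vs MTC 3 mcg/mL: exceeds toxic threshold.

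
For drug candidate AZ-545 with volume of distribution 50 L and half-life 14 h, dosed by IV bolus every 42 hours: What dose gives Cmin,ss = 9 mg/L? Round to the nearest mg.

3150 mg

τ/t½ = 42/14 ≈ 3, so f = (1/2)^(42/14) ≈ 0.125000.
Cmin,ss = (D/Vd)·f/(1−f), so D = Cmin,ss·Vd·(1−f)/f.
D = 9 × 50 × (1−f)/f ≈ 9 × 50 × 7.00000 ≈ 3150.00 mg.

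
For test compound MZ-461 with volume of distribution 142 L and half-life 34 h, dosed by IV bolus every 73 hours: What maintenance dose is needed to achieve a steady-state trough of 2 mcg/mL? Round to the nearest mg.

τ/t½ = 73/34 ≈ 2.1471, so f = (1/2)^(73/34) ≈ 0.225772.
Cmin,ss = (D/Vd)·f/(1−f), so D = Cmin,ss·Vd·(1−f)/f.
D = 2 × 142 × (1−f)/f ≈ 2 × 142 × 3.42925 ≈ 973.91 mg.

974 mg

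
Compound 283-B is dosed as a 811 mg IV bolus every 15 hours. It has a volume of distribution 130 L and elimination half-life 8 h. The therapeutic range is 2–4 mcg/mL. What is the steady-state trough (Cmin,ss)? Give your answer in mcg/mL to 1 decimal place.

k = ln2/t½ = ln2/8 ≈ 0.086643 h⁻¹; fraction remaining f = e^(−kτ) = e^(−0.086643×15) ≈ 0.2726.
Accumulation ratio R = 1/(1 − f) ≈ 1/0.7274 ≈ 1.3748.
Each bolus raises the concentration by D/Vd = 811/130 ≈ 6.238 mcg/mL.
Steady-state peak Cmax,ss = C₀·R ≈ 6.238 × 1.3748 ≈ 8.576 mcg/mL.
Steady-state trough Cmin,ss = Cmax,ss·f ≈ 8.576 × 0.2726 ≈ 2.338 mcg/mL.
Trough 2.3 mcg/mL vs MEC 2 mcg/mL: adequate.

2.3 mcg/mL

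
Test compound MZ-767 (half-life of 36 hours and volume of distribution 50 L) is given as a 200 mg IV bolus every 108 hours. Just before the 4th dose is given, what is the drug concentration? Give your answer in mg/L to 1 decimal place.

f = (1/2)^(τ/t½) = (1/2)^(108/36) ≈ 0.1250.
C₀ = D/Vd = 200/50 ≈ 4.000 mg/L.
Before the 4th dose, 3 doses have been given. Superposition: Cmin = C₀·(f + f² + … + f^3).
≈ 4.000 × (0.1250 + 0.0156 + 0.0020) ≈ 4.000 × 0.1426 ≈ 0.570 mg/L.

0.6 mg/L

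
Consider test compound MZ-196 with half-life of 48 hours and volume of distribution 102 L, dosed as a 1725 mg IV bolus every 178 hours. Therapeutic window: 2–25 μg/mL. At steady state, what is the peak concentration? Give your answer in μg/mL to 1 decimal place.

Over one 178-h interval, 178/48 ≈ 3.7083 half-lives elapse, leaving f ≈ 0.0765 of each dose.
At steady state, accumulation factor R = 1/(1 − e^(−kτ)) ≈ 1.0828.
Each bolus raises the concentration by D/Vd = 1725/102 ≈ 16.912 μg/mL.
Steady-state peak Cmax,ss = C₀·R ≈ 16.912 × 1.0828 ≈ 18.312 μg/mL.
Peak 18.3 μg/mL vs MTC 25 μg/mL: below toxic threshold.

18.3 μg/mL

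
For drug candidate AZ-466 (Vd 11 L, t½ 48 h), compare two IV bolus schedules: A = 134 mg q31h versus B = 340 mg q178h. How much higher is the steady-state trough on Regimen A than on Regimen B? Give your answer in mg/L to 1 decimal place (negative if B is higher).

19.0 mg/L

Regimen A: f = (1/2)^(31/48) ≈ 0.6391; Cmin,ss = (134/11)·f/(1−f) ≈ 21.572 mg/L.
Regimen B: f = (1/2)^(178/48) ≈ 0.0765; Cmin,ss = (340/11)·f/(1−f) ≈ 2.560 mg/L.
Difference ≈ 21.572 − 2.560 ≈ 19.012 mg/L.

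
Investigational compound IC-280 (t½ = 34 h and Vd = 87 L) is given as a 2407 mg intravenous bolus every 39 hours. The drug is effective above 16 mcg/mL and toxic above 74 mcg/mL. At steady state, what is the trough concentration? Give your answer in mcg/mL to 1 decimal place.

22.8 mcg/mL

k = ln2/t½ = ln2/34 ≈ 0.020387 h⁻¹; fraction remaining f = e^(−kτ) = e^(−0.020387×39) ≈ 0.4515.
Each bolus raises the concentration by D/Vd = 2407/87 ≈ 27.667 mcg/mL.
Steady-state trough Cmin,ss = C₀·f/(1−f) ≈ 27.667 × 0.4515/0.5485 ≈ 22.774 mcg/mL.
Trough 22.8 mcg/mL vs MEC 16 mcg/mL: adequate.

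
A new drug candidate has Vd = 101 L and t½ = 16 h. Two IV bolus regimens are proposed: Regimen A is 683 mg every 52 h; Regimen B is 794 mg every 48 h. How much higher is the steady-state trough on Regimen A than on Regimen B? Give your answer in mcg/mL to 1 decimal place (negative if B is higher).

Regimen A: f = (1/2)^(52/16) ≈ 0.1051; Cmin,ss = (683/101)·f/(1−f) ≈ 0.794 mcg/mL.
Regimen B: f = (1/2)^(48/16) ≈ 0.1250; Cmin,ss = (794/101)·f/(1−f) ≈ 1.123 mcg/mL.
Difference ≈ 0.794 − 1.123 ≈ -0.329 mcg/mL.

-0.3 mcg/mL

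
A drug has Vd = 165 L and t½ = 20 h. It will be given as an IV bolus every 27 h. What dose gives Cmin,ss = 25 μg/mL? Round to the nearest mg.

τ/t½ = 27/20 ≈ 1.35, so f = (1/2)^(27/20) ≈ 0.392292.
Cmin,ss = (D/Vd)·f/(1−f), so D = Cmin,ss·Vd·(1−f)/f.
D = 25 × 165 × (1−f)/f ≈ 25 × 165 × 1.54912 ≈ 6390.12 mg.

6390 mg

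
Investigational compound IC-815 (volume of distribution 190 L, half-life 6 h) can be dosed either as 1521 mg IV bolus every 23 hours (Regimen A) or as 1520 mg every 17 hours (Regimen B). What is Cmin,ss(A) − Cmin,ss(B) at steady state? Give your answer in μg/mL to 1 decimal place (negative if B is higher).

Regimen A: f = (1/2)^(23/6) ≈ 0.0702; Cmin,ss = (1521/190)·f/(1−f) ≈ 0.604 μg/mL.
Regimen B: f = (1/2)^(17/6) ≈ 0.1403; Cmin,ss = (1520/190)·f/(1−f) ≈ 1.306 μg/mL.
Difference ≈ 0.604 − 1.306 ≈ -0.702 μg/mL.

-0.7 μg/mL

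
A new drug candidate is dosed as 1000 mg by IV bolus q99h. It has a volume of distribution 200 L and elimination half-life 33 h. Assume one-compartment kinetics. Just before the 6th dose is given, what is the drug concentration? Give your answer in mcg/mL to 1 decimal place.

0.7 mcg/mL

f = (1/2)^(τ/t½) = (1/2)^(99/33) ≈ 0.1250.
C₀ = D/Vd = 1000/200 ≈ 5.000 mcg/mL.
Before the 6th dose, 5 doses have been given. Superposition: Cmin = C₀·(f + f² + … + f^5).
≈ 5.000 × (0.1250 + 0.0156 + 0.0020 + 0.0002 + 0.0000) ≈ 5.000 × 0.1428 ≈ 0.714 mcg/mL.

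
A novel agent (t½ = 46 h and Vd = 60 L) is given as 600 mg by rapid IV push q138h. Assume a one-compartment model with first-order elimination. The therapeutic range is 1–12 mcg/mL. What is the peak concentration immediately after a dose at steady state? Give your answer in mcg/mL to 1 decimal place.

The dosing interval is 3 half-lives, so f = 2^(−3) = 0.125.
At steady state, R = 1/(1 − 0.125) = 8/7.
Single-dose peak C₀ = D/Vd = 600/60 = 10 mcg/mL.
Steady-state peak Cmax,ss = C₀·R = 10 × 8/7 ≈ 11.429 mcg/mL.
Peak 11.4 mcg/mL vs MTC 12 mcg/mL: below toxic threshold.

11.4 mcg/mL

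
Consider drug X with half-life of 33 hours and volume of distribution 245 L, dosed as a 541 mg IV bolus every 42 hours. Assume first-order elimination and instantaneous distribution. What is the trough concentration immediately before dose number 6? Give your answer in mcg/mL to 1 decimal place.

1.5 mcg/mL

f = (1/2)^(τ/t½) = (1/2)^(42/33) ≈ 0.4139.
C₀ = D/Vd = 541/245 ≈ 2.208 mcg/mL.
Before the 6th dose, 5 doses have been given. Superposition: Cmin = C₀·(f + f² + … + f^5).
≈ 2.208 × (0.4139 + 0.1713 + 0.0709 + 0.0293 + 0.0121) ≈ 2.208 × 0.6975 ≈ 1.540 mcg/mL.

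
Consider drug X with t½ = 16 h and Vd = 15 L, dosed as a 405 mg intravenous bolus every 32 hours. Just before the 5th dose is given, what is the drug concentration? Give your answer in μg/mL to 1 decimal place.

9.0 μg/mL

f = (1/2)^(τ/t½) = (1/2)^(32/16) ≈ 0.2500.
C₀ = D/Vd = 405/15 ≈ 27.000 μg/mL.
Before the 5th dose, 4 doses have been given. Superposition: Cmin = C₀·(f + f² + … + f^4).
≈ 27.000 × (0.2500 + 0.0625 + 0.0156 + 0.0039) ≈ 27.000 × 0.3320 ≈ 8.964 μg/mL.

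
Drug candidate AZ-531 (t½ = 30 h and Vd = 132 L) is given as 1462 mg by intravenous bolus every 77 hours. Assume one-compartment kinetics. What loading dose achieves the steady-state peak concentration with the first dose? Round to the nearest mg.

1759 mg

f = (1/2)^(77/30) ≈ 0.168794; accumulation ratio R = 1/(1−f) ≈ 1.20307.
Loading dose to hit Cmax,ss on first dose: D_load = D_maint·R ≈ 1462 × 1.20307 ≈ 1758.89 mg.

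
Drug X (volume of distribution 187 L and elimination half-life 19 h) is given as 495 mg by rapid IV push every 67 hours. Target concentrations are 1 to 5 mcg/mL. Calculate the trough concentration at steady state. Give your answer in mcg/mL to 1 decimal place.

0.3 mcg/mL

k = ln2/t½ = ln2/19 ≈ 0.036481 h⁻¹; fraction remaining f = e^(−kτ) = e^(−0.036481×67) ≈ 0.0868.
Accumulation ratio R = 1/(1 − f) ≈ 1/0.9132 ≈ 1.0951.
Single-dose peak C₀ = D/Vd = 495/187 ≈ 2.647 mcg/mL.
Cmax,ss = C₀/(1 − f) ≈ 2.647/0.9132 ≈ 2.899 mcg/mL.
Steady-state trough Cmin,ss = Cmax,ss·f ≈ 2.899 × 0.0868 ≈ 0.252 mcg/mL.
Trough 0.3 mcg/mL vs MEC 1 mcg/mL: subtherapeutic.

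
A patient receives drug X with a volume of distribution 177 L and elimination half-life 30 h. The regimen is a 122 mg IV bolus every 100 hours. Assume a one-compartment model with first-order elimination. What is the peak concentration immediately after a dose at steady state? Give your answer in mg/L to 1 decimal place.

Over one 100-h interval, 100/30 ≈ 3.3333 half-lives elapse, leaving f ≈ 0.0992 of each dose.
At steady state, accumulation factor R = 1/(1 − e^(−kτ)) ≈ 1.1101.
Each bolus raises the concentration by D/Vd = 122/177 ≈ 0.689 mg/L.
Cmax,ss = C₀/(1 − f) ≈ 0.689/0.9008 ≈ 0.765 mg/L.

0.8 mg/L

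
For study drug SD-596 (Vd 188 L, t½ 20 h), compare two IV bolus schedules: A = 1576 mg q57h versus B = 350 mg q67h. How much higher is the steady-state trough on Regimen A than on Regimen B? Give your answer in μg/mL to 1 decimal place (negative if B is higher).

Regimen A: f = (1/2)^(57/20) ≈ 0.1387; Cmin,ss = (1576/188)·f/(1−f) ≈ 1.350 μg/mL.
Regimen B: f = (1/2)^(67/20) ≈ 0.0981; Cmin,ss = (350/188)·f/(1−f) ≈ 0.202 μg/mL.
Difference ≈ 1.350 − 0.202 ≈ 1.148 μg/mL.

1.1 μg/mL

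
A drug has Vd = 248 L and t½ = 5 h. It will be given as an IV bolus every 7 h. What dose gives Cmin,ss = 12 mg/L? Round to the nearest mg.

τ/t½ = 7/5 ≈ 1.4, so f = (1/2)^(7/5) ≈ 0.378929.
Cmin,ss = (D/Vd)·f/(1−f), so D = Cmin,ss·Vd·(1−f)/f.
D = 12 × 248 × (1−f)/f ≈ 12 × 248 × 1.63902 ≈ 4877.72 mg.

4878 mg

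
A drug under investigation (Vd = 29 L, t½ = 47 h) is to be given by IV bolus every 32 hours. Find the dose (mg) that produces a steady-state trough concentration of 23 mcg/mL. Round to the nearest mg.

τ/t½ = 32/47 ≈ 0.68085, so f = (1/2)^(32/47) ≈ 0.623797.
Cmin,ss = (D/Vd)·f/(1−f), so D = Cmin,ss·Vd·(1−f)/f.
D = 23 × 29 × (1−f)/f ≈ 23 × 29 × 0.60309 ≈ 402.26 mg.

402 mg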